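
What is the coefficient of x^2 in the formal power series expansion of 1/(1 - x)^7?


The expansion 1/(1 - x)^r = sum_{k>=0} C(k + r - 1, r - 1) x^k follows from the multiset / negative-binomial theorem (or from repeated differentiation of the geometric series).
For r = 7 and k = 2:
C(8, 6) = 40320 / (720 * 2) = 28.

28


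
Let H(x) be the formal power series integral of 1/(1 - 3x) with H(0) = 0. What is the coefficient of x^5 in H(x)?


1/(1 - 3x) = sum_{k>=0} 3^k x^k. Integrating termwise with H(0) = 0:
H(x) = sum_{k>=0} 3^k x^(k+1) / (k+1) = sum_{m>=1} 3^(m-1) x^m / m.
For m = 5: 3^4/5 = 81/5 = 81/5.

81/5


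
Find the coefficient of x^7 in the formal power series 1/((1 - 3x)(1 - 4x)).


By partial fractions or Cauchy convolution:
The coefficient equals sum_{k=0}^{7} 3^k * 4^(7-k).
= 58975

58975


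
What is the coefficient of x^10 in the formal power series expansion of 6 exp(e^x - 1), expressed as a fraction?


exp(e^x - 1) is the exponential generating function for the Bell numbers Bell_k: exp(e^x - 1) = sum_{k>=0} Bell_k x^k / k!.
So the coefficient of x^10 in 6 exp(e^x - 1) is 6 Bell_10 / 10!.
Computing: Bell_10 = 115975 and 10! = 3628800, giving
6 * 115975/3628800 = 4639/24192.

4639/24192


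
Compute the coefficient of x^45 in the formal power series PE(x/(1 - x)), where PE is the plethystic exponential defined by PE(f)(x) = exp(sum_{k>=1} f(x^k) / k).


For f(x) = x/(1 - x) we have
sum_{k>=1} f(x^k) / k = sum_{k>=1} (1/k) * x^k / (1 - x^k) = sum_{k, m >= 1} x^(k m) / k,
which after exponentiating simplifies to
PE(x/(1 - x)) = prod_{k>=1} 1 / (1 - x^k).
This is the generating function for the partition function p(n), so the coefficient of x^45 is p(45).
Computing p(45) by dynamic programming over parts 1, 2, ..., 45: p(45) = 89134.

89134


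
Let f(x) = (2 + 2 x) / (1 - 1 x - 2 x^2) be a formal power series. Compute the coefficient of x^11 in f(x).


Write f(x) = sum_{k>=0} a_k x^k. Multiplying both sides by 1 - 1 x - 2 x^2 gives
(1 - 1 x - 2 x^2) sum_{k>=0} a_k x^k = 2 + 2 x.
Matching coefficients:
 x^0: a_0 = 2
 x^1: a_1 - 1 a_0 = 2  =>  a_1 = 1*2 + 2 = 4
 x^k (k >= 2): a_k = 1 a_{k-1} + 2 a_{k-2}.
Iterating: a_2 = 8, a_3 = 16, a_4 = 32, a_5 = 64, a_6 = 128, a_7 = 256, a_8 = 512, a_9 = 1024, a_10 = 2048, a_11 = 4096.
So the coefficient of x^11 is 4096.

4096


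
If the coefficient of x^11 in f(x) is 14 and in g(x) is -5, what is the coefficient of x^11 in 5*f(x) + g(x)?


Scalar multiplication scales coefficients: 5 * 14 = 70.
Then add the g coefficient: 70 + -5
= 65

65


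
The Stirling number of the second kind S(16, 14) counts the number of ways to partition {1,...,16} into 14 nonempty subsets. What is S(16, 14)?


Using the explicit formula S(n,k) = (1/k!) sum_{j=0}^{k} (-1)^(k-j) C(k,j) j^n:
S(16, 14) = 6020
Equivalently, S(n,k) is n! times the coefficient of x^n in the EGF (e^x - 1)^k / k!.

6020


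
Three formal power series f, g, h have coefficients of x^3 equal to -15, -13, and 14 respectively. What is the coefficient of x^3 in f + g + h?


Series addition is componentwise:
-15 + -13 + 14
= -14

-14


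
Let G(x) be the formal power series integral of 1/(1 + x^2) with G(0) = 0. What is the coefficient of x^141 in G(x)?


1/(1 + x^2) = sum_{j>=0} (-1)^j x^(2j). Integrating termwise with G(0) = 0:
G(x) = sum_{j>=0} (-1)^j x^(2j+1) / (2j+1) = arctan(x).
Only odd powers are nonzero. For x^141 write 141 = 2*70 + 1, giving
(-1)^70 / 141 = 1/141 = 1/141.

1/141


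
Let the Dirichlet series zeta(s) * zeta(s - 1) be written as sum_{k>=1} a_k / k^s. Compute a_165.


Convolution gives a_k = sum_{d | k} d * 1 = sum_{d | k} d = sigma(k), the sum of positive divisors of k.
For k = 165, the divisors are 1, 3, 5, 11, 15, 33, 55, 165, so
sigma(165) = 1 + 3 + 5 + 11 + 15 + 33 + 55 + 165 = 288.

288


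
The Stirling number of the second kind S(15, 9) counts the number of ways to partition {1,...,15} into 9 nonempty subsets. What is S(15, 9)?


Using the explicit formula S(n,k) = (1/k!) sum_{j=0}^{k} (-1)^(k-j) C(k,j) j^n:
S(15, 9) = 67128490
Equivalently, S(n,k) is n! times the coefficient of x^n in the EGF (e^x - 1)^k / k!.

67128490


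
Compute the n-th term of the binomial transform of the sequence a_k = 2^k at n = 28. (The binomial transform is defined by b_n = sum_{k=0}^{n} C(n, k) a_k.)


With a_k = 2^k, b_n = sum_{k=0}^{n} C(n, k) 2^k = (1 + 2)^n by the binomial theorem.
For n = 28: (1 + 2)^28 = 3^28 = 22876792454961.

22876792454961


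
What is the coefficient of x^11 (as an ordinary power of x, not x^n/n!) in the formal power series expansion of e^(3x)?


The exponential series is e^y = sum_{k>=0} y^k / k!. Substituting y = 3x gives
e^(3x) = sum_{k>=0} 3^k x^k / k!.
So the coefficient of x^n is a^n/n! with a = 3, n = 11:
3^11 / 11! = 177147/39916800 = 2187/492800

2187/492800


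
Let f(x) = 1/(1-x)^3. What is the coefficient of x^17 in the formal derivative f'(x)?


Differentiate: d/dx [ 1/(1-x)^r ] = r / (1-x)^(r+1).
Here r = 3, so f'(x) = 3 / (1-x)^4.
The expansion of 1/(1-x)^(r+1) has coefficient of x^n equal to C(n+r, r).
So the coefficient of x^17 in f'(x) is
3 * C(20, 3) = 3 * 1140 = 3420

3420


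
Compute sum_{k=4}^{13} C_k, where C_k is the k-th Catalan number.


C_4 through C_13: 14, 42, 132, 429, 1430, 4862, 16796, 58786, 208012, 742900
Sum = 14 + 42 + 132 + 429 + 1430 + 4862 + 16796 + 58786 + 208012 + 742900
= 1033403

1033403


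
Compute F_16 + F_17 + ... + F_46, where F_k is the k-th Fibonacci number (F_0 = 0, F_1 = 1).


Use the identity sum_{k=0}^{N} F_k = F_{N+2} - 1 (which follows from F_{k+2} - F_{k+1} = F_k). Then
sum_{k=16}^{46} F_k = (F_{48} - 1) - (F_{17} - 1) = F_{48} - F_{17}.
Computing: F_{48} = 4807526976, F_{17} = 1597, so
Sum = 4807526976 - 1597 = 4807525379.

4807525379


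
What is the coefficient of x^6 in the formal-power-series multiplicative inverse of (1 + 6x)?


The inverse is 1/(1 + 6x). Apply the geometric identity 1/(1 - y) = sum_{k>=0} y^k with y = -6x:
1/(1 + 6x) = sum_{k>=0} (-6)^k x^k.
So the coefficient of x^6 is (-6)^6 = 46656.

46656


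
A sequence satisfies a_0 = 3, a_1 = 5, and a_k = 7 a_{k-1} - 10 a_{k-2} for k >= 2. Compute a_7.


The characteristic equation is t^2 - 7 t + 10 = 0, with roots r_1 = 5 and r_2 = 2 (so c_1 = r_1 + r_2, c_2 = -r_1 r_2 as required).
One can use the closed form a_n = A r_1^n + B r_2^n, but direct iteration is more reliable:
a_0 = 3, a_1 = 5, a_2 = 5, a_3 = -15, a_4 = -155, a_5 = -935, a_6 = -4995, a_7 = -25615.
So a_7 = -25615.

-25615


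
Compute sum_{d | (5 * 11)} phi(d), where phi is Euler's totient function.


First, 5 * 11 = 55. One classical identity is sum_{d | n} phi(d) = n (each k in [1, n] has a unique gcd with n, and among the k's with gcd(k, n) = n/d there are phi(d) of them). So the sum equals 55. We also verify directly:
Divisors of 55: 1, 5, 11, 55.
phi values: 1, 4, 10, 40.
Sum = 55.

55


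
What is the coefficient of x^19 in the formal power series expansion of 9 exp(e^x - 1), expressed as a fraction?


exp(e^x - 1) is the exponential generating function for the Bell numbers Bell_k: exp(e^x - 1) = sum_{k>=0} Bell_k x^k / k!.
So the coefficient of x^19 in 9 exp(e^x - 1) is 9 Bell_19 / 19!.
Computing: Bell_19 = 5832742205057 and 19! = 121645100408832000, giving
9 * 5832742205057/121645100408832000 = 5832742205057/13516122267648000.

5832742205057/13516122267648000


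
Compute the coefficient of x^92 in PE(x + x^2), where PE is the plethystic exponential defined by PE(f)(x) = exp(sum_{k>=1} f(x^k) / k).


With f(x) = x + x^2, the exponent is sum_{k>=1} (x^k + x^(2k)) / k = -ln(1 - x) - ln(1 - x^2). Exponentiating:
PE(x + x^2) = 1 / ((1 - x)(1 - x^2)).
This is the generating function for partitions of n into parts of size 1 or 2. The number of 2's can be any j in 0..46, and the rest are 1's, so
[x^92] = floor(92/2) + 1 = 47.

47


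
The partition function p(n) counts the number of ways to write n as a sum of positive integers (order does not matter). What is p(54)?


Using the generating function prod_{k>=1} 1/(1-x^k), we compute p(54).
By dynamic programming over parts 1 through 54:
p(54) = 386155

386155


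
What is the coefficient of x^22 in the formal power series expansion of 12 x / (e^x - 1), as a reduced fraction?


The exponential generating function for Bernoulli numbers is
x / (e^x - 1) = sum_{k>=0} B_k x^k / k!.
So the coefficient of x^22 in 12 x / (e^x - 1) is 12 B_22 / 22!.
Computing: B_22 = 854513/138, 22! = 1124000727777607680000, giving
12 * 854513/138 / 1124000727777607680000 = 77683/1175091669949317120000.

77683/1175091669949317120000


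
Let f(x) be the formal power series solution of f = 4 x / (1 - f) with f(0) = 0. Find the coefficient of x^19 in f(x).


Apply Lagrange inversion: f = 4 x * phi(f) with phi(t) = 1/(1 - t), so
[x^n] f = 4^n * (1/n) [t^(n-1)] phi(t)^n = 4^n * (1/n) [t^(n-1)] (1 - t)^(-n) = 4^n * (1/n) C(2n - 2, n - 1) = 4^n * C_{n-1}.
For n = 19: C_18 = C(36, 18) / 19 = 9075135300/19 = 477638700.
With the 4^19 = 274877906944 factor, the coefficient is 274877906944 * 477638700 = 131292326131453132800.

131292326131453132800


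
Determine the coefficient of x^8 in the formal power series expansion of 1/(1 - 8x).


The geometric series identity gives 1/(1 - c x) = sum_{k>=0} c^k x^k, so the coefficient of x^k is c^k.
Here c = 8 and k = 8.
Computing: 8^8 = 16777216

16777216


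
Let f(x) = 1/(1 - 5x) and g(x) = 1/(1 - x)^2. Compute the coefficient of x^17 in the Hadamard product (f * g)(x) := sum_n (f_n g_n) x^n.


f has coefficients f_k = 5^k. For g = 1/(1 - x)^2 the coefficient is g_k = C(k + 1, 1) = k + 1. The Hadamard coefficient is (f * g)_k = 5^k * (k + 1).
For k = 17: 5^17 * 18 = 762939453125 * 18 = 13732910156250.

13732910156250


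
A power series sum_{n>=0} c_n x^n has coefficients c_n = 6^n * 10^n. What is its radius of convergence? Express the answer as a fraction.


By the root test (Cauchy-Hadamard), the radius is R = 1 / limsup_n |c_n|^(1/n).
Here |c_n|^(1/n) = (6^n * 10^n)^(1/n) = 6 * 10 = 60 for all n.
So R = 1/60 = 1/60.

1/60


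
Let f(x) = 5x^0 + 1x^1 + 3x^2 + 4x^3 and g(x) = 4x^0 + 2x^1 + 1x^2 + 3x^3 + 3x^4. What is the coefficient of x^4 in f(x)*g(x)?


Cauchy product at x^4:
5*3 + 1*3 + 3*1 + 4*2
= 29

29


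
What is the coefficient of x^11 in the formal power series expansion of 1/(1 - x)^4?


The expansion 1/(1 - x)^r = sum_{k>=0} C(k + r - 1, r - 1) x^k follows from the multiset / negative-binomial theorem (or from repeated differentiation of the geometric series).
For r = 4 and k = 11:
C(14, 3) = 87178291200 / (6 * 39916800) = 364.

364


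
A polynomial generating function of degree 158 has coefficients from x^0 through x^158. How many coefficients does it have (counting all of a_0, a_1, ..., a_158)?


A polynomial of degree 158 takes the form a_0 + a_1 x + ... + a_158 x^158.
The number of coefficients is 158 + 1 = 159.

159


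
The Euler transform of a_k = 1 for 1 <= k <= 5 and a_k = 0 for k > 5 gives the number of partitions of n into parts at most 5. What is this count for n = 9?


Partitions of 9 into parts at most 5:
Using generating function (1-x)^(-1)(1-x^2)^(-1)...(1-x^5)^(-1),
the coefficient of x^9 = 23

23


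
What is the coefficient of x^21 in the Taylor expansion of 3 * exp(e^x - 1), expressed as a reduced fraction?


exp(e^x - 1) = sum_{k>=0} Bell_k x^k / k!, where Bell_k is the k-th Bell number.
So the coefficient of x^21 is 3 * Bell_21 / 21!.
Computing: Bell_21 = 474869816156751 and 21! = 51090942171709440000, giving
3 * 474869816156751/51090942171709440000 = 158289938718917/5676771352412160000.

158289938718917/5676771352412160000


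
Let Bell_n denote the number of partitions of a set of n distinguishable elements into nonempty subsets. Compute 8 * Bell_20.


Bell_20 can be computed from the Bell triangle or from Dobinski's identity Bell_n = (1/e) * sum_{k>=0} k^n / k!.
Computing Bell_20 = 51724158235372.
Then 8 * 51724158235372 = 413793265882976.

413793265882976


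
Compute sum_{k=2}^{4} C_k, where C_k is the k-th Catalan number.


C_2 through C_4: 2, 5, 14
Sum = 2 + 5 + 14
= 21

21


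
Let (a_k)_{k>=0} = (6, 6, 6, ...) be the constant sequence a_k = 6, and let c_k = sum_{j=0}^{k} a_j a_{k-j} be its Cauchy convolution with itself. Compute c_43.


Since a_j = 6 for all j >= 0, the convolution sum becomes
c_k = sum_{j=0}^{k} 6 * 6 = 36 * (k + 1).
Equivalently, the generating function of (a_k) is 6/(1 - x) and its square is 36/(1 - x)^2 = sum_{k>=0} 36(k + 1) x^k.
For k = 43: 36 * 44 = 1584.

1584


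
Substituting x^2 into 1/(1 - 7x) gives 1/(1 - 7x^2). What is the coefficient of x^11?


Since 1/(1 - 7x^2) only has even powers of x,
the coefficient of x^11 (odd) is 0.

0


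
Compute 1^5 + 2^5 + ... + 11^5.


This power sum has a closed form given by Faulhaber's formula
sum_{k=1}^{m} k^p = (1 / (p + 1)) * sum_{j=0}^{p} C(p + 1, j) B_j m^(p + 1 - j),
but for small m direct computation is fastest:
1 + 32 + 243 + 1024 + 3125 + 7776 + 16807 + 32768 + 59049 + 100000 + 161051 = 381876.

381876


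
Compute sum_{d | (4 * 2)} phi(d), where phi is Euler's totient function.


First, 4 * 2 = 8. One classical identity is sum_{d | n} phi(d) = n (each k in [1, n] has a unique gcd with n, and among the k's with gcd(k, n) = n/d there are phi(d) of them). So the sum equals 8. We also verify directly:
Divisors of 8: 1, 2, 4, 8.
phi values: 1, 1, 2, 4.
Sum = 8.

8


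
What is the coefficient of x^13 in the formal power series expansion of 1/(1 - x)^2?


The negative binomial / multiset identity is
1/(1 - x)^r = sum_{k>=0} C(k + r - 1, r - 1) x^k.
Here r = 2 and k = 13, so the coefficient is
C(13 + 1, 1) = C(14, 1)
= 14

14


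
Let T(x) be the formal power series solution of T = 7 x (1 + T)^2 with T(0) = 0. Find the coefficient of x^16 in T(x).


Apply the Lagrange inversion formula: if T = 7 x * phi(T) with phi(t) = (1 + t)^2, then [x^n] T = 7^n * (1/n) [t^(n-1)] phi(t)^n = 7^n * (1/n) [t^(n-1)] (1 + t)^(2n) = 7^n * (1/n) C(2n, n-1).
Using the identity C(2n, n-1) = C(2n, n) * n / (n+1), the unscaled factor equals C(2n, n) / (n+1) = C_n, the n-th Catalan number.
For n = 16: C_16 = C(32, 16) / 17 = 601080390/17 = 35357670.
With the 7^16 = 33232930569601 factor, the coefficient is 33232930569601 * 35357670 = 1175038992212864189670.

1175038992212864189670


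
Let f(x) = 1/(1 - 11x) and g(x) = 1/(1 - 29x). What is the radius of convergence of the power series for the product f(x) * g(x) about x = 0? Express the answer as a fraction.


The radius of 1/(1 - 11x) is 1/11 (nearest singularity at x = 1/11), and the radius of 1/(1 - 29x) is 1/29.
The product f(x)*g(x) = 1/((1 - 11x)(1 - 29x)) has singularities at both 1/11 and 1/29, so its radius of convergence is the distance to the nearest one:
min(1/11, 1/29) = 1/29.

1/29


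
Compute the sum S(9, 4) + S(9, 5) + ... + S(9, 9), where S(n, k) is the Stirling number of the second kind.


By definition, S(n, k) counts partitions of an n-set into exactly k nonempty blocks.
Computing row n = 9 for k = 4..9:
S(9, k): 7770, 6951, 2646, 462, 36, 1
Sum = 17866.

17866


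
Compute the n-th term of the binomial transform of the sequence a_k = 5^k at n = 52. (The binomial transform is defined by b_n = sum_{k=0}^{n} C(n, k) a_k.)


With a_k = 5^k, b_n = sum_{k=0}^{n} C(n, k) 5^k = (1 + 5)^n by the binomial theorem.
For n = 52: (1 + 5)^52 = 6^52 = 29098125988731506183153025616435306561536.

29098125988731506183153025616435306561536


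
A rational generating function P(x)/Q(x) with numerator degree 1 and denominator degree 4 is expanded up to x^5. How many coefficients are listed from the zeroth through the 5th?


Expanding up to x^5 gives the coefficients for x^0, x^1, ..., x^5.
That is 5 + 1 = 6 coefficients in total.

6


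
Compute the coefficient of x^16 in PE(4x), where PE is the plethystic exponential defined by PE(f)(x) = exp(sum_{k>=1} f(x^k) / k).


With f(x) = 4x, the exponent is sum_{k>=1} 4 x^k / k = 4 * (-ln(1 - x)). Exponentiating:
PE(4x) = exp(-4 ln(1 - x)) = 1/(1 - x)^4.
By the negative binomial expansion, [x^n] 1/(1 - x)^4 = C(n + 3, 3).
For n = 16: C(19, 3) = 969.

969


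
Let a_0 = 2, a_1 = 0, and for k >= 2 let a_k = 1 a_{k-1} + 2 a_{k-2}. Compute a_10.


Iterating the recurrence forward:
a_0 = 2
a_1 = 0
a_2 = 1*0 + 2*2 = 4
a_3 = 1*4 + 2*0 = 4
a_4 = 1*4 + 2*4 = 12
a_5 = 1*12 + 2*4 = 20
a_6 = 1*20 + 2*12 = 44
a_7 = 1*44 + 2*20 = 84
a_8 = 1*84 + 2*44 = 172
a_9 = 1*172 + 2*84 = 340
a_10 = 1*340 + 2*172 = 684
So a_10 = 684.

684


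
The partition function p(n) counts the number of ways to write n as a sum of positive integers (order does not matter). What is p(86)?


Using the generating function prod_{k>=1} 1/(1-x^k), we compute p(86).
By dynamic programming over parts 1 through 86:
p(86) = 34262962

34262962


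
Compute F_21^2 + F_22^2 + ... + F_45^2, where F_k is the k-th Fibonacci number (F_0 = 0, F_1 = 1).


There is a standard identity sum_{k=0}^{N} F_k^2 = F_N * F_{N+1} (proved inductively from the telescoping relation F_k^2 = F_k F_{k+1} - F_{k-1} F_k). Then
sum_{k=21}^{45} F_k^2 = F_45 F_46 - F_20 F_21.
Computing: F_45 = 1134903170, F_46 = 1836311903, F_20 = 6765, F_21 = 10946.
Sum = 1134903170 * 1836311903 - 6765 * 10946 = 2084036199749382820.

2084036199749382820


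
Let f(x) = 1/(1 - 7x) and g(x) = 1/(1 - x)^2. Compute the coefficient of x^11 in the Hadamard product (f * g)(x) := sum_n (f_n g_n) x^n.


f has coefficients f_k = 7^k. For g = 1/(1 - x)^2 the coefficient is g_k = C(k + 1, 1) = k + 1. The Hadamard coefficient is (f * g)_k = 7^k * (k + 1).
For k = 11: 7^11 * 12 = 1977326743 * 12 = 23727920916.

23727920916


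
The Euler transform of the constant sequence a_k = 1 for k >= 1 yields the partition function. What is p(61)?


The Euler transform converts the sequence a_k = 1 into the number of integer partitions.
Using the recurrence or dynamic programming:
p(61) = 1121505

1121505


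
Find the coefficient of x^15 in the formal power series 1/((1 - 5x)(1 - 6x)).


By partial fractions or Cauchy convolution:
The coefficient equals sum_{k=0}^{15} 5^k * 6^(15-k).
= 2668522016831

2668522016831


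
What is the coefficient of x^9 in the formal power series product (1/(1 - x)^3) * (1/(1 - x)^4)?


Combine the factors: (1/(1 - x)^3) * (1/(1 - x)^4) = 1/(1 - x)^7.
Then use 1/(1 - x)^r = sum_{k>=0} C(k + r - 1, r - 1) x^k with r = 7 and k = 9:
C(15, 6) = 5005.

5005


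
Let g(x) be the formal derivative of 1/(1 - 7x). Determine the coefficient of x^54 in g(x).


Differentiate termwise: d/dx sum_{k>=0} 7^k x^k = sum_{k>=1} k 7^k x^(k-1) = sum_{j>=0} (j+1) 7^(j+1) x^j.
Equivalently, d/dx [1/(1 - 7x)] = 7/(1 - 7x)^2.
For j = 54: 55 * 7^55 = 55 * 30226801971775055948247051683954096612865741943 = 1662474108447628077153587842617475313707615806865.

1662474108447628077153587842617475313707615806865


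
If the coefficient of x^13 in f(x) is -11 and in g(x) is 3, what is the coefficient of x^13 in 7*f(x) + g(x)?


Scalar multiplication scales coefficients: 7 * -11 = -77.
Then add the g coefficient: -77 + 3
= -74

-74


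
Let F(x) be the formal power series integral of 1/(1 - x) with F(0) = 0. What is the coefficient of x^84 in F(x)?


1/(1 - x) = sum_{k>=0} x^k. Integrating termwise and using F(0) = 0 gives
F(x) = sum_{k>=0} x^(k+1) / (k+1) = sum_{m>=1} x^m / m = -ln(1 - x).
So the coefficient of x^84 is 1/84 = 1/84.

1/84


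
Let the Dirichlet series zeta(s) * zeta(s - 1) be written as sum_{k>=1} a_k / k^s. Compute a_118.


Convolution gives a_k = sum_{d | k} d * 1 = sum_{d | k} d = sigma(k), the sum of positive divisors of k.
For k = 118, the divisors are 1, 2, 59, 118, so
sigma(118) = 1 + 2 + 59 + 118 = 180.

180


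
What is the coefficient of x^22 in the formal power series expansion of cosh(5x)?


The Maclaurin series is cosh(t) = sum_{m>=0} t^(2m) / (2m)!, so substituting t = 5x, only even powers of x are nonzero, with coefficient of x^(2m) equal to 5^(2m) / (2m)!.
For x^22 the coefficient is 5^22/22! = 2384185791015625/1124000727777607680000 = 3814697265625/1798401164444172288.

3814697265625/1798401164444172288


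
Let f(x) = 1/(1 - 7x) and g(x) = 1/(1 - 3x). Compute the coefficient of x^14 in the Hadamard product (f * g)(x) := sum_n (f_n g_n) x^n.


f has coefficients f_k = 7^k and g has coefficients g_k = 3^k, so the Hadamard product has coefficient (f*g)_k = 7^k * 3^k = 21^k.
For k = 14: 21^14 = 3243919932521508681.

3243919932521508681


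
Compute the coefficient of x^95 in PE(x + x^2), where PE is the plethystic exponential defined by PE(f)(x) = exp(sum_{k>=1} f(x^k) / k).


With f(x) = x + x^2, the exponent is sum_{k>=1} (x^k + x^(2k)) / k = -ln(1 - x) - ln(1 - x^2). Exponentiating:
PE(x + x^2) = 1 / ((1 - x)(1 - x^2)).
This is the generating function for partitions of n into parts of size 1 or 2. The number of 2's can be any j in 0..47, and the rest are 1's, so
[x^95] = floor(95/2) + 1 = 48.

48


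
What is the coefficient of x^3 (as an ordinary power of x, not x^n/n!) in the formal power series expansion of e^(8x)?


The exponential series is e^y = sum_{k>=0} y^k / k!. Substituting y = 8x gives
e^(8x) = sum_{k>=0} 8^k x^k / k!.
So the coefficient of x^n is a^n/n! with a = 8, n = 3:
8^3 / 3! = 512/6 = 256/3

256/3


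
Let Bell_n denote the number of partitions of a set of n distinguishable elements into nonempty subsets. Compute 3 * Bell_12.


Bell_12 can be computed from the Bell triangle or from Dobinski's identity Bell_n = (1/e) * sum_{k>=0} k^n / k!.
Computing Bell_12 = 4213597.
Then 3 * 4213597 = 12640791.

12640791


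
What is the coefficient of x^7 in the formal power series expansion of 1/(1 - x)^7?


The expansion 1/(1 - x)^r = sum_{k>=0} C(k + r - 1, r - 1) x^k follows from the multiset / negative-binomial theorem (or from repeated differentiation of the geometric series).
For r = 7 and k = 7:
C(13, 6) = 6227020800 / (720 * 5040) = 1716.

1716


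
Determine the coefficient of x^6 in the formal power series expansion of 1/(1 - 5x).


The geometric series identity gives 1/(1 - c x) = sum_{k>=0} c^k x^k, so the coefficient of x^k is c^k.
Here c = 5 and k = 6.
Computing: 5^6 = 15625

15625


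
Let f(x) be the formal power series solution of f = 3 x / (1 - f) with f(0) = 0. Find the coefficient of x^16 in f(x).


Apply Lagrange inversion: f = 3 x * phi(f) with phi(t) = 1/(1 - t), so
[x^n] f = 3^n * (1/n) [t^(n-1)] phi(t)^n = 3^n * (1/n) [t^(n-1)] (1 - t)^(-n) = 3^n * (1/n) C(2n - 2, n - 1) = 3^n * C_{n-1}.
For n = 16: C_15 = C(30, 15) / 16 = 155117520/16 = 9694845.
With the 3^16 = 43046721 factor, the coefficient is 43046721 * 9694845 = 417331287853245.

417331287853245


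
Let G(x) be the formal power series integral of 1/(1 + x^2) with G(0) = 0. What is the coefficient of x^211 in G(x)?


1/(1 + x^2) = sum_{j>=0} (-1)^j x^(2j). Integrating termwise with G(0) = 0:
G(x) = sum_{j>=0} (-1)^j x^(2j+1) / (2j+1) = arctan(x).
Only odd powers are nonzero. For x^211 write 211 = 2*105 + 1, giving
(-1)^105 / 211 = -1/211 = -1/211.

-1/211


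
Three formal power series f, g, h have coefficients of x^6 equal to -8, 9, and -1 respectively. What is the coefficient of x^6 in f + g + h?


Series addition is componentwise:
-8 + 9 + -1
= 0

0


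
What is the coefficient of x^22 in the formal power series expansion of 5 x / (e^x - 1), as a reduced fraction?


The exponential generating function for Bernoulli numbers is
x / (e^x - 1) = sum_{k>=0} B_k x^k / k!.
So the coefficient of x^22 in 5 x / (e^x - 1) is 5 B_22 / 22!.
Computing: B_22 = 854513/138, 22! = 1124000727777607680000, giving
5 * 854513/138 / 1124000727777607680000 = 77683/2820220007878361088000.

77683/2820220007878361088000


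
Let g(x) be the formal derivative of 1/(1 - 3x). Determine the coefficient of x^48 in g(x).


Differentiate termwise: d/dx sum_{k>=0} 3^k x^k = sum_{k>=1} k 3^k x^(k-1) = sum_{j>=0} (j+1) 3^(j+1) x^j.
Equivalently, d/dx [1/(1 - 3x)] = 3/(1 - 3x)^2.
For j = 48: 49 * 3^49 = 49 * 239299329230617529590083 = 11725667132300258949914067.

11725667132300258949914067


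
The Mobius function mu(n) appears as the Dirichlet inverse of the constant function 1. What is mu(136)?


136 has a squared prime factor, so mu(136) = 0.
Factorization reveals a repeated prime.

0


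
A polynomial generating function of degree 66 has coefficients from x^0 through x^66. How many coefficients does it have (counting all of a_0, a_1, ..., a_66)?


A polynomial of degree 66 takes the form a_0 + a_1 x + ... + a_66 x^66.
The number of coefficients is 66 + 1 = 67.

67


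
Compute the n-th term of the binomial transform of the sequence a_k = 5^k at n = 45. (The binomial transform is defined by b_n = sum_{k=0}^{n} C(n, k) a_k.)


With a_k = 5^k, b_n = sum_{k=0}^{n} C(n, k) 5^k = (1 + 5)^n by the binomial theorem.
For n = 45: (1 + 5)^45 = 6^45 = 103945637534048876111514866313854976.

103945637534048876111514866313854976


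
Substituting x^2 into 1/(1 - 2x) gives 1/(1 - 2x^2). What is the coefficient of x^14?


The coefficient of x^(2m) in 1/(1 - 2x^2) is 2^m.
With n = 14 = 2*7, the coefficient is 2^7 = 128.

128


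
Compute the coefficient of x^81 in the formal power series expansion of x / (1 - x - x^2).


Let f(x) = sum_{k>=0} a_k x^k. Multiplying f(x) * (1 - x - x^2) = x and matching coefficients gives a_0 = 0, a_1 = 1, and a_k = a_{k-1} + a_{k-2} for k >= 2. These are the Fibonacci numbers F_k.
Iterating from F_0 = 0, F_1 = 1:
F_0=0, F_1=1, F_2=1, F_3=2, F_4=3, F_5=5, F_6=8, F_7=13, F_8=21, F_9=34, ...
F_81 = 37889062373143906.

37889062373143906


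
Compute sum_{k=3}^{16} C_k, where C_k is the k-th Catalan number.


C_3 through C_16: 5, 14, 42, 132, 429, 1430, 4862, 16796, 58786, 208012, 742900, 2674440, 9694845, 35357670
Sum = 5 + 14 + 42 + 132 + 429 + 1430 + 4862 + 16796 + 58786 + 208012 + 742900 + 2674440 + 9694845 + 35357670
= 48760363

48760363


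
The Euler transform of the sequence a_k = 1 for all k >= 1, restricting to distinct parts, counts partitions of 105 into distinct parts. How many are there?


Partitions of 105 into distinct parts can be computed via generating function.
Product (1+x)(1+x^2)(1+x^3)...
The coefficient of x^105 = 671418

671418


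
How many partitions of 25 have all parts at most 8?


Using the generating function (1-x)^(-1)(1-x^2)^(-1)...(1-x^8)^(-1),
the coefficient of x^25 counts these restricted partitions.
Result = 1090

1090


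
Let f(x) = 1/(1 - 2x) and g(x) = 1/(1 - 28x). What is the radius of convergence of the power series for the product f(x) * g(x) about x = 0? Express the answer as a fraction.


The radius of 1/(1 - 2x) is 1/2 (nearest singularity at x = 1/2), and the radius of 1/(1 - 28x) is 1/28.
The product f(x)*g(x) = 1/((1 - 2x)(1 - 28x)) has singularities at both 1/2 and 1/28, so its radius of convergence is the distance to the nearest one:
min(1/2, 1/28) = 1/28.

1/28


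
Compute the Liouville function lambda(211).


The Liouville function is lambda(k) = (-1)^Omega(k), where Omega(k) counts the prime factors of k with multiplicity.
Factoring: 211 = 211, so Omega(211) = 1.
lambda(211) = (-1)^1 = -1.

-1


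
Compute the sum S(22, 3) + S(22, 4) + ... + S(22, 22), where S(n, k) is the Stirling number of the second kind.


By definition, S(n, k) counts partitions of an n-set into exactly k nonempty blocks.
Computing row n = 22 for k = 3..22:
S(22, k): 5228079450, 727778623825, 19137821912055, 163305339345225, 602762379967440, 1142399079991620, 1241963303533920, 835143799377954, 366282500870286, 108823356051137, 22496861868481, 3295165281331, 345615943200, 26046574004, 1404142047, 53374629, 1389850, 23485, 231, 1
Sum = 4506715736350171.

4506715736350171


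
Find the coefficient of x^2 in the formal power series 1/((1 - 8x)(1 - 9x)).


By partial fractions or Cauchy convolution:
The coefficient equals sum_{k=0}^{2} 8^k * 9^(2-k).
= 217

217


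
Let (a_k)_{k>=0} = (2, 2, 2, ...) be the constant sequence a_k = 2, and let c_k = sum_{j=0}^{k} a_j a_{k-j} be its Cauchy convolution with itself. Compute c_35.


Since a_j = 2 for all j >= 0, the convolution sum becomes
c_k = sum_{j=0}^{k} 2 * 2 = 4 * (k + 1).
Equivalently, the generating function of (a_k) is 2/(1 - x) and its square is 4/(1 - x)^2 = sum_{k>=0} 4(k + 1) x^k.
For k = 35: 4 * 36 = 144.

144


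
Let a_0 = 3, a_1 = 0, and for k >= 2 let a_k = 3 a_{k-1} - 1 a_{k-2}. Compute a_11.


Iterating the recurrence forward:
a_0 = 3
a_1 = 0
a_2 = 3*0 - 1*3 = -3
a_3 = 3*-3 - 1*0 = -9
a_4 = 3*-9 - 1*-3 = -24
a_5 = 3*-24 - 1*-9 = -63
a_6 = 3*-63 - 1*-24 = -165
a_7 = 3*-165 - 1*-63 = -432
a_8 = 3*-432 - 1*-165 = -1131
a_9 = 3*-1131 - 1*-432 = -2961
a_10 = 3*-2961 - 1*-1131 = -7752
a_11 = 3*-7752 - 1*-2961 = -20295
So a_11 = -20295.

-20295


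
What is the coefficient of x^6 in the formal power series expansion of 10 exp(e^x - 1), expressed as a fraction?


exp(e^x - 1) is the exponential generating function for the Bell numbers Bell_k: exp(e^x - 1) = sum_{k>=0} Bell_k x^k / k!.
So the coefficient of x^6 in 10 exp(e^x - 1) is 10 Bell_6 / 6!.
Computing: Bell_6 = 203 and 6! = 720, giving
10 * 203/720 = 203/72.

203/72


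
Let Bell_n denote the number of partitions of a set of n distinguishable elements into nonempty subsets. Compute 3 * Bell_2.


Bell_2 can be computed from the Bell triangle or from Dobinski's identity Bell_n = (1/e) * sum_{k>=0} k^n / k!.
Computing Bell_2 = 2.
Then 3 * 2 = 6.

6


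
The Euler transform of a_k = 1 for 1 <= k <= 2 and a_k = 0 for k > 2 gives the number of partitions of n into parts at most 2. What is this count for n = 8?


Partitions of 8 into parts at most 2:
Using generating function (1-x)^(-1)(1-x^2)^(-1),
the coefficient of x^8 = 5

5


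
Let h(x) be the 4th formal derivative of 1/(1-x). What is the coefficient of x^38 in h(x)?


Differentiating 4 times: d^4/dx^4 [1/(1-x)] = 4!/(1-x)^5.
The expansion 1/(1-x)^5 = sum_{k>=0} C(k+4, 4) x^k, so the coefficient of x^n in 4!/(1-x)^5 is 4! * C(n+4, 4).
For n = 38: 24 * C(42, 4) = 24 * 111930 = 2686320

2686320


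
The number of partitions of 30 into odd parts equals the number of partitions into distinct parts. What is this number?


Computing partitions of 30 into odd parts (1, 3, 5, ...):
Using the generating function prod_{k>=0} 1/(1-x^(2k+1)),
the count is 296

296


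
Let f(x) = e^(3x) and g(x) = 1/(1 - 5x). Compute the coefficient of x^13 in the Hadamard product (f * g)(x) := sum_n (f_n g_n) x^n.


Expanding: f_k = 3^k/k! (from e^(3x)) and g_k = 5^k (from 1/(1 - 5x)). So the Hadamard coefficient (f * g)_k = 3^k 5^k / k! = (15)^k / k!.
For k = 13: 15^13/13! = 1946195068359375/6227020800 = 320361328125/1025024.

320361328125/1025024


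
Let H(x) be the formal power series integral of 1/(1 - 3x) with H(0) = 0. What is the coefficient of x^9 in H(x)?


1/(1 - 3x) = sum_{k>=0} 3^k x^k. Integrating termwise with H(0) = 0:
H(x) = sum_{k>=0} 3^k x^(k+1) / (k+1) = sum_{m>=1} 3^(m-1) x^m / m.
For m = 9: 3^8/9 = 6561/9 = 729.

729


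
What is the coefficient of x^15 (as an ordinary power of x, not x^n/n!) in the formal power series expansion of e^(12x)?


The exponential series is e^y = sum_{k>=0} y^k / k!. Substituting y = 12x gives
e^(12x) = sum_{k>=0} 12^k x^k / k!.
So the coefficient of x^n is a^n/n! with a = 12, n = 15:
12^15 / 15! = 15407021574586368/1307674368000 = 10319560704/875875

10319560704/875875


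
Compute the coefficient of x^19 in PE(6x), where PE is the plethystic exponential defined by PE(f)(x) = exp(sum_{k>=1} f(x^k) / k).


With f(x) = 6x, the exponent is sum_{k>=1} 6 x^k / k = 6 * (-ln(1 - x)). Exponentiating:
PE(6x) = exp(-6 ln(1 - x)) = 1/(1 - x)^6.
By the negative binomial expansion, [x^n] 1/(1 - x)^6 = C(n + 5, 5).
For n = 19: C(24, 5) = 42504.

42504


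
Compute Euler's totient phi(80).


phi(n) counts integers in [1, n] coprime to n. Using the multiplicative formula phi(n) = n * prod_{p | n} (1 - 1/p):
80 = 2^4 * 5, so
phi(80) = 80 * (1 - 1/2) * (1 - 1/5) = 32.

32


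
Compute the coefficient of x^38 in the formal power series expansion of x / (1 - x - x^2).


Let f(x) = sum_{k>=0} a_k x^k. Multiplying f(x) * (1 - x - x^2) = x and matching coefficients gives a_0 = 0, a_1 = 1, and a_k = a_{k-1} + a_{k-2} for k >= 2. These are the Fibonacci numbers F_k.
Iterating from F_0 = 0, F_1 = 1:
F_0=0, F_1=1, F_2=1, F_3=2, F_4=3, F_5=5, F_6=8, F_7=13, F_8=21, F_9=34, ...
F_38 = 39088169.

39088169


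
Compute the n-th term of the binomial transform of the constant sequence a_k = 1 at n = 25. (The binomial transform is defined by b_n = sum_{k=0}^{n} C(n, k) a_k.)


With a_k = 1 for all k, b_n = sum_{k=0}^{n} C(n, k) = 2^n by the binomial theorem.
For n = 25: 2^25 = 33554432.

33554432


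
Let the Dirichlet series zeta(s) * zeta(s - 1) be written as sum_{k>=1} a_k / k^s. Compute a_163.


Convolution gives a_k = sum_{d | k} d * 1 = sum_{d | k} d = sigma(k), the sum of positive divisors of k.
For k = 163, the divisors are 1, 163, so
sigma(163) = 1 + 163 = 164.

164


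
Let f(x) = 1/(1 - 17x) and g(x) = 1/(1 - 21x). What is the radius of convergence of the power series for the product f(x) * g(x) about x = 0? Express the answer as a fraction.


The radius of 1/(1 - 17x) is 1/17 (nearest singularity at x = 1/17), and the radius of 1/(1 - 21x) is 1/21.
The product f(x)*g(x) = 1/((1 - 17x)(1 - 21x)) has singularities at both 1/17 and 1/21, so its radius of convergence is the distance to the nearest one:
min(1/17, 1/21) = 1/21.

1/21


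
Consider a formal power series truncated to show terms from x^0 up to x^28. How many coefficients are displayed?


From x^0 to x^28 inclusive, the count is 28 - 0 + 1 = 29.

29


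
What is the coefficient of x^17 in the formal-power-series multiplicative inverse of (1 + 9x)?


The inverse is 1/(1 + 9x). Apply the geometric identity 1/(1 - y) = sum_{k>=0} y^k with y = -9x:
1/(1 + 9x) = sum_{k>=0} (-9)^k x^k.
So the coefficient of x^17 is (-9)^17 = -16677181699666569.

-16677181699666569


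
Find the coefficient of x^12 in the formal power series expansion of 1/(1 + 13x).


Write 1/(1 + c x) = 1/(1 - (-c) x) and apply the geometric-series identity
1/(1 - y) = sum_{k>=0} y^k to get 1/(1 + c x) = sum_{k>=0} (-c)^k x^k.
So the coefficient of x^k is (-c)^k = (-1)^k * c^k.
Here c = 13 and k = 12:
(-13)^12 = 1 * 23298085122481 = 23298085122481

23298085122481


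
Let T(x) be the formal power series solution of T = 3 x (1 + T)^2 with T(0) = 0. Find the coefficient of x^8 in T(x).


Apply the Lagrange inversion formula: if T = 3 x * phi(T) with phi(t) = (1 + t)^2, then [x^n] T = 3^n * (1/n) [t^(n-1)] phi(t)^n = 3^n * (1/n) [t^(n-1)] (1 + t)^(2n) = 3^n * (1/n) C(2n, n-1).
Using the identity C(2n, n-1) = C(2n, n) * n / (n+1), the unscaled factor equals C(2n, n) / (n+1) = C_n, the n-th Catalan number.
For n = 8: C_8 = C(16, 8) / 9 = 12870/9 = 1430.
With the 3^8 = 6561 factor, the coefficient is 6561 * 1430 = 9382230.

9382230


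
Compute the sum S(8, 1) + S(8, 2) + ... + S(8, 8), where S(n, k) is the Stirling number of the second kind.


By definition, S(n, k) counts partitions of an n-set into exactly k nonempty blocks.
Computing row n = 8 for k = 1..8:
S(8, k): 1, 127, 966, 1701, 1050, 266, 28, 1
Sum = 4140. (This equals Bell_8 since the sum runs over all k.)

4140


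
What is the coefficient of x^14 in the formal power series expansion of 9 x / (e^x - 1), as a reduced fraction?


The exponential generating function for Bernoulli numbers is
x / (e^x - 1) = sum_{k>=0} B_k x^k / k!.
So the coefficient of x^14 in 9 x / (e^x - 1) is 9 B_14 / 14!.
Computing: B_14 = 7/6, 14! = 87178291200, giving
9 * 7/6 / 87178291200 = 1/8302694400.

1/8302694400


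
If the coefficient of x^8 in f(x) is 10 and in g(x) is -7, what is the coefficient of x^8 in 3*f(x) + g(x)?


Scalar multiplication scales coefficients: 3 * 10 = 30.
Then add the g coefficient: 30 + -7
= 23

23


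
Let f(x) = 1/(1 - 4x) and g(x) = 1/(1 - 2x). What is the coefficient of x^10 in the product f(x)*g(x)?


The coefficient of x^n in f*g is the Cauchy product: sum_{k=0}^{n} a^k * b^(n-k).
With a=4, b=2, n=10:
sum_{k=0}^{10} 4^k * 2^(10-k)
= 2096128

2096128


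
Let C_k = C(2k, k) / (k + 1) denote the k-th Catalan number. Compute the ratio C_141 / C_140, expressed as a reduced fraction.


Using C_k = (2k)! / (k! (k+1)!), the ratio C_{k+1}/C_k simplifies to
C_{k+1}/C_k = [(2k+2)! / ((k+1)! (k+2)!)] * [k! (k+1)! / (2k)!]
 = (2k+2)(2k+1) / ((k+1)(k+2)) = 2(2k+1) / (k+2).
For k = 140: 2(2*140 + 1) / (140 + 2) = 562/142 = 281/71.

281/71


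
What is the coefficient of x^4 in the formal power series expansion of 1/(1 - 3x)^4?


The general identity 1/(1 - c x)^r = sum_{k>=0} c^k C(k + r - 1, r - 1) x^k follows by substituting y = c x into 1/(1 - y)^r = sum_{k>=0} C(k + r - 1, r - 1) y^k.
For c = 3, r = 4, k = 4:
3^4 * C(7, 3) = 81 * 35 = 2835.

2835


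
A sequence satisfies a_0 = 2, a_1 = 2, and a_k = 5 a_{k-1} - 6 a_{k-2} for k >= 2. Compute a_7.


The characteristic equation is t^2 - 5 t + 6 = 0, with roots r_1 = 3 and r_2 = 2 (so c_1 = r_1 + r_2, c_2 = -r_1 r_2 as required).
One can use the closed form a_n = A r_1^n + B r_2^n, but direct iteration is more reliable:
a_0 = 2, a_1 = 2, a_2 = -2, a_3 = -22, a_4 = -98, a_5 = -358, a_6 = -1202, a_7 = -3862.
So a_7 = -3862.

-3862


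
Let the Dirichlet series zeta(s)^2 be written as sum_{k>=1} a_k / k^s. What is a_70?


The Dirichlet convolution of the constant function 1 with itself gives (1 * 1)(k) = sum_{d | k} 1 = d(k), the number of positive divisors of k.
Since zeta(s) = sum_{k>=1} 1/k^s, we have zeta(s)^2 = sum_{k>=1} d(k)/k^s, so a_k = d(k).
For k = 70: the divisors are 1, 2, 5, 7, 10, 14, 35, 70.
Count = 8.

8


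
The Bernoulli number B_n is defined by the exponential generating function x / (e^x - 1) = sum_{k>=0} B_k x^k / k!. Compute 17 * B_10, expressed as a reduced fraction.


Bernoulli numbers can also be computed recursively via B_0 = 1 and sum_{j=0}^{m} C(m+1, j) B_j = 0 for m >= 1. Odd-index Bernoulli numbers vanish for k >= 3.
Computing B_10 = 5/66, so 17 * B_10 = 17 * 5/66 = 85/66.

85/66


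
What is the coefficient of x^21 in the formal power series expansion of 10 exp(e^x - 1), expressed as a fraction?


exp(e^x - 1) is the exponential generating function for the Bell numbers Bell_k: exp(e^x - 1) = sum_{k>=0} Bell_k x^k / k!.
So the coefficient of x^21 in 10 exp(e^x - 1) is 10 Bell_21 / 21!.
Computing: Bell_21 = 474869816156751 and 21! = 51090942171709440000, giving
10 * 474869816156751/51090942171709440000 = 158289938718917/1703031405723648000.

158289938718917/1703031405723648000


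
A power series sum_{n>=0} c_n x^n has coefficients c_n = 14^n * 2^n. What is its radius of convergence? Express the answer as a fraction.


By the root test (Cauchy-Hadamard), the radius is R = 1 / limsup_n |c_n|^(1/n).
Here |c_n|^(1/n) = (14^n * 2^n)^(1/n) = 14 * 2 = 28 for all n.
So R = 1/28 = 1/28.

1/28


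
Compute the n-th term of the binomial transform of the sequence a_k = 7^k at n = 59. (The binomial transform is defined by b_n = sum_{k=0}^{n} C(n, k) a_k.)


With a_k = 7^k, b_n = sum_{k=0}^{n} C(n, k) 7^k = (1 + 7)^n by the binomial theorem.
For n = 59: (1 + 7)^59 = 8^59 = 191561942608236107294793378393788647952342390272950272.

191561942608236107294793378393788647952342390272950272


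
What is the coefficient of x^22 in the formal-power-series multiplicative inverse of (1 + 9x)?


The inverse is 1/(1 + 9x). Apply the geometric identity 1/(1 - y) = sum_{k>=0} y^k with y = -9x:
1/(1 + 9x) = sum_{k>=0} (-9)^k x^k.
So the coefficient of x^22 is (-9)^22 = 984770902183611232881.

984770902183611232881


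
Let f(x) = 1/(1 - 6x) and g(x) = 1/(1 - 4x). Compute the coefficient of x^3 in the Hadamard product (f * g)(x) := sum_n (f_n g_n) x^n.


f has coefficients f_k = 6^k and g has coefficients g_k = 4^k, so the Hadamard product has coefficient (f*g)_k = 6^k * 4^k = 24^k.
For k = 3: 24^3 = 13824.

13824
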